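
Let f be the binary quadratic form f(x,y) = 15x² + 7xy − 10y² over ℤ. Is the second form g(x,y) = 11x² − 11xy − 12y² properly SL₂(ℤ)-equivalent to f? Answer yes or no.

D₁ = 649, D₂ = 649
river cycle of f (length 34): (-10, 13, 12), (12, 11, -11), (-11, 11, 12), (12, 13, -10), (-10, 7, 15), (15, 23, -2), (-2, 25, 3), (3, 23, -10), (-10, 17, 9), (9, 19, -8), … (24 more)
river cycle of g (length 34): (-12, 11, 11), (11, 11, -12), (-12, 13, 10), (10, 7, -15), (-15, 23, 2), (2, 25, -3), (-3, 23, 10), (10, 17, -9), (-9, 19, 8), (8, 13, -15), … (24 more)
cycles differ ⇒ inequivalent

no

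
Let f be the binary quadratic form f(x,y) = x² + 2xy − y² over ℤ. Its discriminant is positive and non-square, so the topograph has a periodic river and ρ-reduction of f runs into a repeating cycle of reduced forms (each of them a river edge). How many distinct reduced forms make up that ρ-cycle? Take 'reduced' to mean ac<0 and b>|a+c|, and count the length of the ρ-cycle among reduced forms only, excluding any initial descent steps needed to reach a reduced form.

D = 8, ⌊√D⌋ = 2
river: ρ → (-1,2,1)
river: ρ → (1,2,-1)
ρ-cycle length = 2 (tail of 0 descent steps not counted)

2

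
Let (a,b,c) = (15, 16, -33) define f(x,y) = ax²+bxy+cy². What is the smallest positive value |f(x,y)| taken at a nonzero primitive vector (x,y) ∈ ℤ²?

descent: ρ → (-33,-16,15)
descent: ρ → (15,46,-2)  [lands on river]
river: ρ → (-2,46,15)
river: ρ → (15,44,-5)
river: ρ → (-5,46,6)
river: ρ → (6,38,-33)
river: ρ → (-33,28,11)
river: ρ → (11,38,-18)
river: ρ → (-18,34,15)
river: ρ → (15,26,-26)
river: ρ → (-26,26,15)
river: ρ → (15,34,-18)
river: ρ → (-18,38,11)
river: ρ → (11,28,-33)
river: ρ → (-33,38,6)
river: ρ → (6,46,-5)
river: ρ → (-5,44,15)
closes: descent 2, river 16
min |a| on river = 2

2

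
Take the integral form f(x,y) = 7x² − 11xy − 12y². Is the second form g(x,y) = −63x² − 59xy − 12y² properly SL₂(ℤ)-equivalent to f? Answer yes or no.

D₁ = 457, D₂ = 457
river cycle of f (length 46): (-12, 11, 7), (7, 17, -6), (-6, 19, 4), (4, 21, -1), (-1, 21, 4), (4, 19, -6), (-6, 17, 7), (7, 11, -12), (-12, 13, 6), (6, 11, -14), … (36 more)
river cycle of g (length 46): (-12, 11, 7), (7, 17, -6), (-6, 19, 4), (4, 21, -1), (-1, 21, 4), (4, 19, -6), (-6, 17, 7), (7, 11, -12), (-12, 13, 6), (6, 11, -14), … (36 more)
cycles coincide ⇒ equivalent

yes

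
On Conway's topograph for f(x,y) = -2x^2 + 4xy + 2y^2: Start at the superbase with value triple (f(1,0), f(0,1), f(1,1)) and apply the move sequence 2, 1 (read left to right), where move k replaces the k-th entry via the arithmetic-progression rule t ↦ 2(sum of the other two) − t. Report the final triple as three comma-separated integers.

start (-2,2,4) = (f(1,0),f(0,1),f(1,1))
replace slot 2: 2·((-2)+4) − 2 = 2 → (-2,2,4)
replace slot 1: 2·(2+4) − (-2) = 14 → (14,2,4)

14,2,4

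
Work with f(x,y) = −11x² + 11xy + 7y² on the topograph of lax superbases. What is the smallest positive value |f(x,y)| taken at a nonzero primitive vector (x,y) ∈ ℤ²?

river: ρ → (7,17,-5)
river: ρ → (-5,13,13)
river: ρ → (13,13,-5)
river: ρ → (-5,17,7)
river: ρ → (7,11,-11)
river: ρ → (-11,11,7)
closes: descent 0, river 6
min |a| on river = 5

5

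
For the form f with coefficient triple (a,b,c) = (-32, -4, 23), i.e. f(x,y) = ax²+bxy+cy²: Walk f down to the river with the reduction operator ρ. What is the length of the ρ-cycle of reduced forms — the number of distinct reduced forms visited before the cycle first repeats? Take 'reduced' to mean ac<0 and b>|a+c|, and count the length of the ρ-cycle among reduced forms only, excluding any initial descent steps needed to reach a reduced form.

D = 2960, ⌊√D⌋ = 54
descent: ρ → (23,50,-5)  [lands on river]
river: ρ → (-5,50,23)
river: ρ → (23,42,-13)
river: ρ → (-13,36,32)
river: ρ → (32,28,-17)
river: ρ → (-17,40,20)
river: ρ → (20,40,-17)
river: ρ → (-17,28,32)
river: ρ → (32,36,-13)
river: ρ → (-13,42,23)
ρ-cycle length = 10 (tail of 1 descent step not counted)

10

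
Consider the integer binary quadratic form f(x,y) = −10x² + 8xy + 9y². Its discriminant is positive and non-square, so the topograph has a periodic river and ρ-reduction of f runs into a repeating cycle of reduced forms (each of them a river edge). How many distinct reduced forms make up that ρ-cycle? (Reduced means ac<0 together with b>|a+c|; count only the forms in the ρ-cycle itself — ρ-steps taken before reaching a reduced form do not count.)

D = 424, ⌊√D⌋ = 20
river: ρ → (9,10,-9)
river: ρ → (-9,8,10)
river: ρ → (10,12,-7)
river: ρ → (-7,16,6)
river: ρ → (6,20,-1)
river: ρ → (-1,20,6)
river: ρ → (6,16,-7)
river: ρ → (-7,12,10)
river: ρ → (10,8,-9)
river: ρ → (-9,10,9)
river: ρ → (9,8,-10)
river: ρ → (-10,12,7)
river: ρ → (7,16,-6)
river: ρ → (-6,20,1)
river: ρ → (1,20,-6)
river: ρ → (-6,16,7)
river: ρ → (7,12,-10)
river: ρ → (-10,8,9)
ρ-cycle length = 18 (tail of 0 descent steps not counted)

18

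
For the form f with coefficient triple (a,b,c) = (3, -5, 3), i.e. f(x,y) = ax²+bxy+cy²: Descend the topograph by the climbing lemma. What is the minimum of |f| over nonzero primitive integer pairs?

translate: b→1 (≡-5 mod 6), so (3,-5,3)→(3,1,1)
flip: (3,1,1)→(1,-1,3)
translate: b→1 (≡-1 mod 2), so (1,-1,3)→(1,1,3)
reduced (well bottom): (1,1,3) with a≤c, −a<b≤a
well minimum = a = 1

1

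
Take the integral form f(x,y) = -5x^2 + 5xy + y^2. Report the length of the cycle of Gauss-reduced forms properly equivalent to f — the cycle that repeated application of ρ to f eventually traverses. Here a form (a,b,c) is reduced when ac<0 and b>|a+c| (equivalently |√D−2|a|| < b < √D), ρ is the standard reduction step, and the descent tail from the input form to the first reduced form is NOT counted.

D = 45, ⌊√D⌋ = 6
river: ρ → (1,5,-5)
river: ρ → (-5,5,1)
ρ-cycle length = 2 (tail of 0 descent steps not counted)

2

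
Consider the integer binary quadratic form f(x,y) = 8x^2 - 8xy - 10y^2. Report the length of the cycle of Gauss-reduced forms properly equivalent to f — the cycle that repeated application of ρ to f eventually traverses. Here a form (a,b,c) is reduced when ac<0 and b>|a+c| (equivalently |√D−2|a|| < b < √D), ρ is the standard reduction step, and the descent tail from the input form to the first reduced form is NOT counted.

D = 384, ⌊√D⌋ = 19
descent: ρ → (-10,8,8)  [lands on river]
river: ρ → (8,8,-10)
river: ρ → (-10,12,6)
river: ρ → (6,12,-10)
ρ-cycle length = 4 (tail of 1 descent step not counted)

4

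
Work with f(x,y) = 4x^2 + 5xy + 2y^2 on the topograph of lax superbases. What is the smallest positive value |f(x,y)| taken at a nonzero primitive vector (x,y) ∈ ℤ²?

translate: b→-3 (≡5 mod 8), so (4,5,2)→(4,-3,1)
flip: (4,-3,1)→(1,3,4)
translate: b→1 (≡3 mod 2), so (1,3,4)→(1,1,2)
reduced (well bottom): (1,1,2) with a≤c, −a<b≤a
well minimum = a = 1

1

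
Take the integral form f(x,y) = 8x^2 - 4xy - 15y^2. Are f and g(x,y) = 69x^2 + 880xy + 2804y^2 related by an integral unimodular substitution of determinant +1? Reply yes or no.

D₁ = 496, D₂ = 496
river cycle of f (length 16): (8, 12, -11), (-11, 10, 9), (9, 8, -12), (-12, 16, 5), (5, 14, -15), (-15, 16, 4), (4, 16, -15), (-15, 14, 5), (5, 16, -12), (-12, 8, 9), … (6 more)
river cycle of g (length 16): (8, 12, -11), (-11, 10, 9), (9, 8, -12), (-12, 16, 5), (5, 14, -15), (-15, 16, 4), (4, 16, -15), (-15, 14, 5), (5, 16, -12), (-12, 8, 9), … (6 more)
cycles coincide ⇒ equivalent

yes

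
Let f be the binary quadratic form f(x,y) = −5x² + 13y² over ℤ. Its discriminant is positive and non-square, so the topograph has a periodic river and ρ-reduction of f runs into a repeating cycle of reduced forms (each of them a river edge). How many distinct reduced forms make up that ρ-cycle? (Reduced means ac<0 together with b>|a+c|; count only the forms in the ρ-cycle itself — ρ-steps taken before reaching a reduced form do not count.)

D = 260, ⌊√D⌋ = 16
descent: ρ → (13,0,-5)
descent: ρ → (-5,10,8)  [lands on river]
river: ρ → (8,6,-7)
river: ρ → (-7,8,7)
river: ρ → (7,6,-8)
river: ρ → (-8,10,5)
river: ρ → (5,10,-8)
river: ρ → (-8,6,7)
river: ρ → (7,8,-7)
river: ρ → (-7,6,8)
river: ρ → (8,10,-5)
ρ-cycle length = 10 (tail of 2 descent steps not counted)

10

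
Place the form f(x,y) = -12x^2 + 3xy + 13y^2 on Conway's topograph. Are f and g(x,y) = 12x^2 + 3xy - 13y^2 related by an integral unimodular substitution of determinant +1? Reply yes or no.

D₁ = 633, D₂ = 633
river cycle of f (length 18): (13, 23, -2), (-2, 25, 1), (1, 25, -2), (-2, 23, 13), (13, 3, -12), (-12, 21, 4), (4, 19, -17), (-17, 15, 6), (6, 21, -8), (-8, 11, 16), … (8 more)
river cycle of g (length 18): (-13, 23, 2), (2, 25, -1), (-1, 25, 2), (2, 23, -13), (-13, 3, 12), (12, 21, -4), (-4, 19, 17), (17, 15, -6), (-6, 21, 8), (8, 11, -16), … (8 more)
cycles differ ⇒ inequivalent

no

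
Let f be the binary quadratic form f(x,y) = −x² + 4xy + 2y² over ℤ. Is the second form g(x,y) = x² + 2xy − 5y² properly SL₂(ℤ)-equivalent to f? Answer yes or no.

D₁ = 24, D₂ = 24
river cycle of f (length 2): (2, 4, -1), (-1, 4, 2)
river cycle of g (length 2): (1, 4, -2), (-2, 4, 1)
cycles differ ⇒ inequivalent

no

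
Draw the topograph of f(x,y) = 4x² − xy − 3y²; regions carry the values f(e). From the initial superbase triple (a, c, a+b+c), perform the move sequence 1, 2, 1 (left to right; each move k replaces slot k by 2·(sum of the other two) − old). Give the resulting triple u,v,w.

start (4,-3,0) = (f(1,0),f(0,1),f(1,1))
replace slot 1: 2·((-3)+0) − 4 = -10 → (-10,-3,0)
replace slot 2: 2·((-10)+0) − (-3) = -17 → (-10,-17,0)
replace slot 1: 2·((-17)+0) − (-10) = -24 → (-24,-17,0)

-24,-17,0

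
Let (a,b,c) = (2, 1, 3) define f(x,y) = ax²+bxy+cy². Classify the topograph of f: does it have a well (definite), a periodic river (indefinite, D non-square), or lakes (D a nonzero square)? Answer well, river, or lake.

D = b²−4ac = 1² − 4·2·3 = -23
D < 0 ⇒ definite ⇒ every region one sign ⇒ single well

well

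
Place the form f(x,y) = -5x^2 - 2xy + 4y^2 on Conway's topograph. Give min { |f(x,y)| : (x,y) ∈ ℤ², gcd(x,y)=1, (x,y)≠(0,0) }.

descent: ρ → (4,2,-5)  [lands on river]
river: ρ → (-5,8,1)
river: ρ → (1,8,-5)
river: ρ → (-5,2,4)
river: ρ → (4,6,-3)
river: ρ → (-3,6,4)
closes: descent 1, river 6
min |a| on river = 1

1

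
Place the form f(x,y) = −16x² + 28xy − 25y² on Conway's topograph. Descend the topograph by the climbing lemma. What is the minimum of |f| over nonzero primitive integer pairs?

translate: b→4 (≡-28 mod 32), so (16,-28,25)→(16,4,13)
flip: (16,4,13)→(13,-4,16)
reduced (well bottom): (13,-4,16) with a≤c, −a<b≤a
well minimum |f| = |-13| = 13 (negative-definite)

13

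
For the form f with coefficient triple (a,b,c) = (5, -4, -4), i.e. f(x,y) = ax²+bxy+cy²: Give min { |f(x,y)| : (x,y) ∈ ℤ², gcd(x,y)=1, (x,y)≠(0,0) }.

descent: ρ → (-4,4,5)  [lands on river]
river: ρ → (5,6,-3)
river: ρ → (-3,6,5)
river: ρ → (5,4,-4)
closes: descent 1, river 4
min |a| on river = 3

3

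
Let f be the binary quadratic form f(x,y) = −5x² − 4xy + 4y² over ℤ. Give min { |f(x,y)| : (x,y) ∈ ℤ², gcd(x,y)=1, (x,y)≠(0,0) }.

descent: ρ → (4,4,-5)  [lands on river]
river: ρ → (-5,6,3)
river: ρ → (3,6,-5)
river: ρ → (-5,4,4)
closes: descent 1, river 4
min |a| on river = 3

3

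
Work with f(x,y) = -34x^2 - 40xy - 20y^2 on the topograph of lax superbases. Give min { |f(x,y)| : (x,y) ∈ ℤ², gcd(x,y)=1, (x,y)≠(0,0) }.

translate: b→-28 (≡40 mod 68), so (34,40,20)→(34,-28,14)
flip: (34,-28,14)→(14,28,34)
translate: b→0 (≡28 mod 28), so (14,28,34)→(14,0,20)
reduced (well bottom): (14,0,20) with a≤c, −a<b≤a
well minimum |f| = |-14| = 14 (negative-definite)

14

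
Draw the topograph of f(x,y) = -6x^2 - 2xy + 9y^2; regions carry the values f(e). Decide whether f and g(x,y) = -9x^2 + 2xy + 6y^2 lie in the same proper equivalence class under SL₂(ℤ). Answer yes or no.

D₁ = 220, D₂ = 220
river cycle of f (length 4): (-6, 10, 5), (5, 10, -6), (-6, 14, 1), (1, 14, -6)
river cycle of g (length 4): (6, 10, -5), (-5, 10, 6), (6, 14, -1), (-1, 14, 6)
cycles differ ⇒ inequivalent

no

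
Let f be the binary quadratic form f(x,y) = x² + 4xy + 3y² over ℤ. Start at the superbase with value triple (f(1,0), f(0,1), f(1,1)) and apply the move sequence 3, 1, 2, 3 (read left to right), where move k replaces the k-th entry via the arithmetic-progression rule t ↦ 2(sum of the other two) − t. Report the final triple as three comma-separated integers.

start (1,3,8) = (f(1,0),f(0,1),f(1,1))
replace slot 3: 2·(1+3) − 8 = 0 → (1,3,0)
replace slot 1: 2·(3+0) − 1 = 5 → (5,3,0)
replace slot 2: 2·(5+0) − 3 = 7 → (5,7,0)
replace slot 3: 2·(5+7) − 0 = 24 → (5,7,24)

5,7,24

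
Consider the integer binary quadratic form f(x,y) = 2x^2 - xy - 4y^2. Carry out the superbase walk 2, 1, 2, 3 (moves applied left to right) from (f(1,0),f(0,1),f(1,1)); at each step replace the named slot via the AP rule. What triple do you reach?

start (2,-4,-3) = (f(1,0),f(0,1),f(1,1))
replace slot 2: 2·(2+(-3)) − (-4) = 2 → (2,2,-3)
replace slot 1: 2·(2+(-3)) − 2 = -4 → (-4,2,-3)
replace slot 2: 2·((-4)+(-3)) − 2 = -16 → (-4,-16,-3)
replace slot 3: 2·((-4)+(-16)) − (-3) = -37 → (-4,-16,-37)

-4,-16,-37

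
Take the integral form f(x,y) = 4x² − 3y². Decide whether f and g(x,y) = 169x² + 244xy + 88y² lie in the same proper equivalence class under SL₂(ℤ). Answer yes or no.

D₁ = 48, D₂ = 48
river cycle of f (length 2): (-3, 6, 1), (1, 6, -3)
river cycle of g (length 2): (1, 6, -3), (-3, 6, 1)
cycles coincide ⇒ equivalent

yes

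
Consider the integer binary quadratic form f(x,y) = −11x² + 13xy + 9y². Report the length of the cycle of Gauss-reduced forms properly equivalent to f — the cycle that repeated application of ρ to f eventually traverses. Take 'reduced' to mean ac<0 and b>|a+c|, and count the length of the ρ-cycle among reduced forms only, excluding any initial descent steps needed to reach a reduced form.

D = 565, ⌊√D⌋ = 23
river: ρ → (9,23,-1)
river: ρ → (-1,23,9)
river: ρ → (9,13,-11)
river: ρ → (-11,9,11)
river: ρ → (11,13,-9)
river: ρ → (-9,23,1)
river: ρ → (1,23,-9)
river: ρ → (-9,13,11)
river: ρ → (11,9,-11)
river: ρ → (-11,13,9)
ρ-cycle length = 10 (tail of 0 descent steps not counted)

10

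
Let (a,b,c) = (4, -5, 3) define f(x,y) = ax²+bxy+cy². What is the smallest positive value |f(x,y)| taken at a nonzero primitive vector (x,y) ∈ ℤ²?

translate: b→3 (≡-5 mod 8), so (4,-5,3)→(4,3,2)
flip: (4,3,2)→(2,-3,4)
translate: b→1 (≡-3 mod 4), so (2,-3,4)→(2,1,3)
reduced (well bottom): (2,1,3) with a≤c, −a<b≤a
well minimum = a = 2

2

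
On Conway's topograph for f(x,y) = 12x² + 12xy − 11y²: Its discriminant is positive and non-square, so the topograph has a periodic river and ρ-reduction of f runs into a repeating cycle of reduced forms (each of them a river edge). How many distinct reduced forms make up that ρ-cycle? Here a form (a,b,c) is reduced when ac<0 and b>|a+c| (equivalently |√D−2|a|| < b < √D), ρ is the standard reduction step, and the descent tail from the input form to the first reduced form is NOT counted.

D = 672, ⌊√D⌋ = 25
river: ρ → (-11,10,13)
river: ρ → (13,16,-8)
river: ρ → (-8,16,13)
river: ρ → (13,10,-11)
river: ρ → (-11,12,12)
river: ρ → (12,12,-11)
ρ-cycle length = 6 (tail of 0 descent steps not counted)

6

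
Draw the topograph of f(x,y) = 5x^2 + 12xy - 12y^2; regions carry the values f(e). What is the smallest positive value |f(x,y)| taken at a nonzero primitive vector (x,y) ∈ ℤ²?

river: ρ → (-12,12,5)
river: ρ → (5,18,-3)
river: ρ → (-3,18,5)
river: ρ → (5,12,-12)
closes: descent 0, river 4
min |a| on river = 3

3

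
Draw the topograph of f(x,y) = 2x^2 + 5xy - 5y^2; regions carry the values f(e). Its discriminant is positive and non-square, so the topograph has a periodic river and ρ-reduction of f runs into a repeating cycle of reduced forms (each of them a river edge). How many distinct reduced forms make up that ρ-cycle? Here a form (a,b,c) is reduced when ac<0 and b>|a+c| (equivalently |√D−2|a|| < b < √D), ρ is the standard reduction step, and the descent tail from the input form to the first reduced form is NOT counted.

D = 65, ⌊√D⌋ = 8
river: ρ → (-5,5,2)
river: ρ → (2,7,-2)
river: ρ → (-2,5,5)
river: ρ → (5,5,-2)
river: ρ → (-2,7,2)
river: ρ → (2,5,-5)
ρ-cycle length = 6 (tail of 0 descent steps not counted)

6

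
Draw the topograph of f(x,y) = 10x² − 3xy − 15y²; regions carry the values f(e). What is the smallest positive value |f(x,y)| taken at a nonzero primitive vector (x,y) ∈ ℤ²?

descent: ρ → (-15,3,10)
descent: ρ → (10,17,-8)  [lands on river]
river: ρ → (-8,15,12)
river: ρ → (12,9,-11)
river: ρ → (-11,13,10)
river: ρ → (10,7,-14)
river: ρ → (-14,21,3)
river: ρ → (3,21,-14)
river: ρ → (-14,7,10)
river: ρ → (10,13,-11)
river: ρ → (-11,9,12)
river: ρ → (12,15,-8)
river: ρ → (-8,17,10)
river: ρ → (10,23,-2)
river: ρ → (-2,21,21)
river: ρ → (21,21,-2)
river: ρ → (-2,23,10)
closes: descent 2, river 16
min |a| on river = 2

2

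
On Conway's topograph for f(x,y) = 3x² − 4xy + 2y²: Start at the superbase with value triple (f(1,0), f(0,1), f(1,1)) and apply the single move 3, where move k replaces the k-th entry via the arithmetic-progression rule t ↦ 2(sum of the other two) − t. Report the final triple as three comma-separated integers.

start (3,2,1) = (f(1,0),f(0,1),f(1,1))
replace slot 3: 2·(3+2) − 1 = 9 → (3,2,9)

3,2,9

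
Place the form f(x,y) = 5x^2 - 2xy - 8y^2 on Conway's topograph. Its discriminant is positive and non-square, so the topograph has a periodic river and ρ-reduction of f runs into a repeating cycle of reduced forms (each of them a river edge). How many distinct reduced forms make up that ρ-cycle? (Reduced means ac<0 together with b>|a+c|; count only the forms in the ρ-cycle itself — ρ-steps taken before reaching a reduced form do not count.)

D = 164, ⌊√D⌋ = 12
descent: ρ → (-8,2,5)
descent: ρ → (5,8,-5)  [lands on river]
river: ρ → (-5,12,1)
river: ρ → (1,12,-5)
river: ρ → (-5,8,5)
river: ρ → (5,12,-1)
river: ρ → (-1,12,5)
ρ-cycle length = 6 (tail of 2 descent steps not counted)

6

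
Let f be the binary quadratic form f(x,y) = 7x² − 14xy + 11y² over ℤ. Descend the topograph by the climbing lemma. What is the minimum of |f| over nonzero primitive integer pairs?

translate: b→0 (≡-14 mod 14), so (7,-14,11)→(7,0,4)
flip: (7,0,4)→(4,0,7)
reduced (well bottom): (4,0,7) with a≤c, −a<b≤a
well minimum = a = 4

4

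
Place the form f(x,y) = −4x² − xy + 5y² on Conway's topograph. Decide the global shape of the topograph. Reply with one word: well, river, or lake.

D = b²−4ac = (-1)² − 4·(-4)·5 = 81
D = 9² is a perfect square ⇒ form factors over ℤ ⇒ lakes

lake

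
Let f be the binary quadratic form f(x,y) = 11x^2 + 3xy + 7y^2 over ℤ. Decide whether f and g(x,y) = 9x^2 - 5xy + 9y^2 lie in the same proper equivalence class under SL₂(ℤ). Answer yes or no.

D₁ = -299, D₂ = -299
f: flip: (11,3,7)→(7,-3,11)
f: reduced (well bottom): (7,-3,11) with a≤c, −a<b≤a
g: flip: (9,-5,9)→(9,5,9)
g: reduced (well bottom): (9,5,9) with a≤c, −a<b≤a
reduced forms (7, -3, 11) vs (9, 5, 9) ⇒ inequivalent

no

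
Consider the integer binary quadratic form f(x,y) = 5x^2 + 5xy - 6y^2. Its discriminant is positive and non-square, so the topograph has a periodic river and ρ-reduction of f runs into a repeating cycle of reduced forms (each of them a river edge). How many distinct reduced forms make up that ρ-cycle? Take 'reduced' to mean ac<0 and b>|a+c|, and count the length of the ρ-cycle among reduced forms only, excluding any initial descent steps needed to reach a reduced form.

D = 145, ⌊√D⌋ = 12
river: ρ → (-6,7,4)
river: ρ → (4,9,-4)
river: ρ → (-4,7,6)
river: ρ → (6,5,-5)
river: ρ → (-5,5,6)
river: ρ → (6,7,-4)
river: ρ → (-4,9,4)
river: ρ → (4,7,-6)
river: ρ → (-6,5,5)
river: ρ → (5,5,-6)
ρ-cycle length = 10 (tail of 0 descent steps not counted)

10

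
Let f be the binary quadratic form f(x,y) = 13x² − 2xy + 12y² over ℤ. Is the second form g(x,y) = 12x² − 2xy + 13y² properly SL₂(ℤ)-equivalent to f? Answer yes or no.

D₁ = -620, D₂ = -620
f: flip: (13,-2,12)→(12,2,13)
f: reduced (well bottom): (12,2,13) with a≤c, −a<b≤a
g: reduced (well bottom): (12,-2,13) with a≤c, −a<b≤a
reduced forms (12, 2, 13) vs (12, -2, 13) ⇒ inequivalent

no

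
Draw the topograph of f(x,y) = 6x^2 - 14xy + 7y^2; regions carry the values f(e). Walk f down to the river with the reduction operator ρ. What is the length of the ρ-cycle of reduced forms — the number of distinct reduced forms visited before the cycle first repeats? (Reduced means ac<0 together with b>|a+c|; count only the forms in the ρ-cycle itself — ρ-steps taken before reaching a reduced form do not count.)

D = 28, ⌊√D⌋ = 5
descent: ρ → (7,0,-1)
descent: ρ → (-1,4,3)  [lands on river]
river: ρ → (3,2,-2)
river: ρ → (-2,2,3)
river: ρ → (3,4,-1)
ρ-cycle length = 4 (tail of 2 descent steps not counted)

4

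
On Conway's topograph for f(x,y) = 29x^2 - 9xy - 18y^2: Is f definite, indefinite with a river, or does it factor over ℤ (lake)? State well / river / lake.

D = b²−4ac = (-9)² − 4·29·(-18) = 2169
D > 0 non-square ⇒ indefinite ⇒ periodic river

river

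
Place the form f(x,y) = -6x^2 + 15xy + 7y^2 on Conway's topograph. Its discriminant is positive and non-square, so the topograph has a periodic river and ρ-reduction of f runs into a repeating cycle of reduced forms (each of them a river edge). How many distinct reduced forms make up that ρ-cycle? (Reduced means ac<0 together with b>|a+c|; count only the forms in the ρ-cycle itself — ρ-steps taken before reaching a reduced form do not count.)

D = 393, ⌊√D⌋ = 19
river: ρ → (7,13,-8)
river: ρ → (-8,19,1)
river: ρ → (1,19,-8)
river: ρ → (-8,13,7)
river: ρ → (7,15,-6)
river: ρ → (-6,9,13)
river: ρ → (13,17,-2)
river: ρ → (-2,19,4)
river: ρ → (4,13,-14)
river: ρ → (-14,15,3)
river: ρ → (3,15,-14)
river: ρ → (-14,13,4)
river: ρ → (4,19,-2)
river: ρ → (-2,17,13)
river: ρ → (13,9,-6)
river: ρ → (-6,15,7)
ρ-cycle length = 16 (tail of 0 descent steps not counted)

16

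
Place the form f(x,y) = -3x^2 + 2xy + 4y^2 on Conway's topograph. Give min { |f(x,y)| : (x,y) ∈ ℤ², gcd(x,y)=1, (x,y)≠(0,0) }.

river: ρ → (4,6,-1)
river: ρ → (-1,6,4)
river: ρ → (4,2,-3)
river: ρ → (-3,4,3)
river: ρ → (3,2,-4)
river: ρ → (-4,6,1)
river: ρ → (1,6,-4)
river: ρ → (-4,2,3)
river: ρ → (3,4,-3)
river: ρ → (-3,2,4)
closes: descent 0, river 10
min |a| on river = 1

1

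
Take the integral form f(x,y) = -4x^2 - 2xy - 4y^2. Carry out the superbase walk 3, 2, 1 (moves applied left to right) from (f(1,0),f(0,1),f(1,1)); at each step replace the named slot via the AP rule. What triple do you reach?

start (-4,-4,-10) = (f(1,0),f(0,1),f(1,1))
replace slot 3: 2·((-4)+(-4)) − (-10) = -6 → (-4,-4,-6)
replace slot 2: 2·((-4)+(-6)) − (-4) = -16 → (-4,-16,-6)
replace slot 1: 2·((-16)+(-6)) − (-4) = -40 → (-40,-16,-6)

-40,-16,-6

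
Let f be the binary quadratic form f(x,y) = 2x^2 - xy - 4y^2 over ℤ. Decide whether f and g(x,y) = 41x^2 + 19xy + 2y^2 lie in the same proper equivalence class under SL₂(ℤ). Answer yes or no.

D₁ = 33, D₂ = 33
river cycle of f (length 4): (2, 3, -3), (-3, 3, 2), (2, 5, -1), (-1, 5, 2)
river cycle of g (length 4): (2, 5, -1), (-1, 5, 2), (2, 3, -3), (-3, 3, 2)
cycles coincide ⇒ equivalent

yes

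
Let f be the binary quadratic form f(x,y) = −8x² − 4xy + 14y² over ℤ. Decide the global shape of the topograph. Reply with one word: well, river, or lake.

D = b²−4ac = (-4)² − 4·(-8)·14 = 464
D > 0 non-square ⇒ indefinite ⇒ periodic river

river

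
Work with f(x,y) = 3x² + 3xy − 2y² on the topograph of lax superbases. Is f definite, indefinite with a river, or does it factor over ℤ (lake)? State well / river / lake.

D = b²−4ac = 3² − 4·3·(-2) = 33
D > 0 non-square ⇒ indefinite ⇒ periodic river

river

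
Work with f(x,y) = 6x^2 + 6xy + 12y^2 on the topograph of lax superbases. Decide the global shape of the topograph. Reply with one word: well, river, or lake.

D = b²−4ac = 6² − 4·6·12 = -252
D < 0 ⇒ definite ⇒ every region one sign ⇒ single well

well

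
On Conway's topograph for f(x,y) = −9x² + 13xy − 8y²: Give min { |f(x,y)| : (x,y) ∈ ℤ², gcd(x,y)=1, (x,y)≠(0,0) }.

translate: b→5 (≡-13 mod 18), so (9,-13,8)→(9,5,4)
flip: (9,5,4)→(4,-5,9)
translate: b→3 (≡-5 mod 8), so (4,-5,9)→(4,3,8)
reduced (well bottom): (4,3,8) with a≤c, −a<b≤a
well minimum |f| = |-4| = 4 (negative-definite)

4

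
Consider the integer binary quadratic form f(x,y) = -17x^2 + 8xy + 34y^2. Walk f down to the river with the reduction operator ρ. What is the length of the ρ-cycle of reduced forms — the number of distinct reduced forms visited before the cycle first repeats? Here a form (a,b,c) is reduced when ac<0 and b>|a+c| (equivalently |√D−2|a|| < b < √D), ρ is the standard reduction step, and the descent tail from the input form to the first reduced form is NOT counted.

D = 2376, ⌊√D⌋ = 48
descent: ρ → (34,-8,-17)
descent: ρ → (-17,42,9)  [lands on river]
river: ρ → (9,48,-2)
river: ρ → (-2,48,9)
river: ρ → (9,42,-17)
river: ρ → (-17,26,25)
river: ρ → (25,24,-18)
river: ρ → (-18,48,1)
river: ρ → (1,48,-18)
river: ρ → (-18,24,25)
river: ρ → (25,26,-17)
ρ-cycle length = 10 (tail of 2 descent steps not counted)

10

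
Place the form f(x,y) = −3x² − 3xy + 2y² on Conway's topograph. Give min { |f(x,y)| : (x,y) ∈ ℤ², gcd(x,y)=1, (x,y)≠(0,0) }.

descent: ρ → (2,3,-3)  [lands on river]
river: ρ → (-3,3,2)
river: ρ → (2,5,-1)
river: ρ → (-1,5,2)
closes: descent 1, river 4
min |a| on river = 1

1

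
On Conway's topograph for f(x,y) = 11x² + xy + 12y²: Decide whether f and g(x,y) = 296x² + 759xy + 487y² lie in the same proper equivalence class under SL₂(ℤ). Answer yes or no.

D₁ = -527, D₂ = -527
f: reduced (well bottom): (11,1,12) with a≤c, −a<b≤a
g: translate: b→167 (≡759 mod 592), so (296,759,487)→(296,167,24)
g: flip: (296,167,24)→(24,-167,296)
g: translate: b→-23 (≡-167 mod 48), so (24,-167,296)→(24,-23,11)
g: flip: (24,-23,11)→(11,23,24)
g: translate: b→1 (≡23 mod 22), so (11,23,24)→(11,1,12)
g: reduced (well bottom): (11,1,12) with a≤c, −a<b≤a
reduced forms (11, 1, 12) vs (11, 1, 12) ⇒ equivalent

yes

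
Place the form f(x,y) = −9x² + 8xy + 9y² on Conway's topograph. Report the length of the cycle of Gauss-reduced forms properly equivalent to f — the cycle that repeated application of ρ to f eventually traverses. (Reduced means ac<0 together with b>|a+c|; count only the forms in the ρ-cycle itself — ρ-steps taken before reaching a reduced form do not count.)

D = 388, ⌊√D⌋ = 19
river: ρ → (9,10,-8)
river: ρ → (-8,6,11)
river: ρ → (11,16,-3)
river: ρ → (-3,14,16)
river: ρ → (16,18,-1)
river: ρ → (-1,18,16)
river: ρ → (16,14,-3)
river: ρ → (-3,16,11)
river: ρ → (11,6,-8)
river: ρ → (-8,10,9)
river: ρ → (9,8,-9)
river: ρ → (-9,10,8)
river: ρ → (8,6,-11)
river: ρ → (-11,16,3)
river: ρ → (3,14,-16)
river: ρ → (-16,18,1)
river: ρ → (1,18,-16)
river: ρ → (-16,14,3)
river: ρ → (3,16,-11)
river: ρ → (-11,6,8)
river: ρ → (8,10,-9)
river: ρ → (-9,8,9)
ρ-cycle length = 22 (tail of 0 descent steps not counted)

22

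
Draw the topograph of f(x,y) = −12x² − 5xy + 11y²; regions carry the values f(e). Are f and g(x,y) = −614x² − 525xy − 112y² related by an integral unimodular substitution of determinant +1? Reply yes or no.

D₁ = 553, D₂ = 553
river cycle of f (length 26): (11, 5, -12), (-12, 19, 4), (4, 21, -7), (-7, 21, 4), (4, 19, -12), (-12, 5, 11), (11, 17, -6), (-6, 19, 8), (8, 13, -12), (-12, 11, 9), … (16 more)
river cycle of g (length 26): (-12, 19, 4), (4, 21, -7), (-7, 21, 4), (4, 19, -12), (-12, 5, 11), (11, 17, -6), (-6, 19, 8), (8, 13, -12), (-12, 11, 9), (9, 7, -14), … (16 more)
cycles coincide ⇒ equivalent

yes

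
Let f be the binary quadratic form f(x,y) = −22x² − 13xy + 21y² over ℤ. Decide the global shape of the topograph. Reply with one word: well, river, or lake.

D = b²−4ac = (-13)² − 4·(-22)·21 = 2017
D > 0 non-square ⇒ indefinite ⇒ periodic river

river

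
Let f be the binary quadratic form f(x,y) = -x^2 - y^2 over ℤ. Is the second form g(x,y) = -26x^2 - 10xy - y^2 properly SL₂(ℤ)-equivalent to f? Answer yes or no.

D₁ = -4, D₂ = -4
f is negative-definite; reduce −f:
−f: reduced (well bottom): (1,0,1) with a≤c, −a<b≤a
flip sign back: reduced form of f is (-1,0,-1)
g is negative-definite; reduce −g:
−g: flip: (26,10,1)→(1,-10,26)
−g: translate: b→0 (≡-10 mod 2), so (1,-10,26)→(1,0,1)
−g: reduced (well bottom): (1,0,1) with a≤c, −a<b≤a
flip sign back: reduced form of g is (-1,0,-1)
reduced forms (-1, 0, -1) vs (-1, 0, -1) ⇒ equivalent

yes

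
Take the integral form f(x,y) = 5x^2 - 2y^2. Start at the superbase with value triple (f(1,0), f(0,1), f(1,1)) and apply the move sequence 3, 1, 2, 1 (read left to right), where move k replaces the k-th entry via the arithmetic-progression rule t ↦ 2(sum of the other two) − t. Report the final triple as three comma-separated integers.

start (5,-2,3) = (f(1,0),f(0,1),f(1,1))
replace slot 3: 2·(5+(-2)) − 3 = 3 → (5,-2,3)
replace slot 1: 2·((-2)+3) − 5 = -3 → (-3,-2,3)
replace slot 2: 2·((-3)+3) − (-2) = 2 → (-3,2,3)
replace slot 1: 2·(2+3) − (-3) = 13 → (13,2,3)

13,2,3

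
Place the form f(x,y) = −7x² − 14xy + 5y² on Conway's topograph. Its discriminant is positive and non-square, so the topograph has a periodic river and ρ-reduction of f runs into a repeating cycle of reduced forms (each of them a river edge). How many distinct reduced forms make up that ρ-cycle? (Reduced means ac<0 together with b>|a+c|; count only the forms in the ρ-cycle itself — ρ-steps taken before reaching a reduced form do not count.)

D = 336, ⌊√D⌋ = 18
descent: ρ → (5,14,-7)  [lands on river]
river: ρ → (-7,14,5)
river: ρ → (5,16,-4)
river: ρ → (-4,16,5)
ρ-cycle length = 4 (tail of 1 descent step not counted)

4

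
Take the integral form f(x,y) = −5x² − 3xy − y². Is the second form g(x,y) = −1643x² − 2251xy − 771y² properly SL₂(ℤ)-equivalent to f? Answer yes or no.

D₁ = -11, D₂ = -11
f is negative-definite; reduce −f:
−f: flip: (5,3,1)→(1,-3,5)
−f: translate: b→1 (≡-3 mod 2), so (1,-3,5)→(1,1,3)
−f: reduced (well bottom): (1,1,3) with a≤c, −a<b≤a
flip sign back: reduced form of f is (-1,-1,-3)
g is negative-definite; reduce −g:
−g: translate: b→-1035 (≡2251 mod 3286), so (1643,2251,771)→(1643,-1035,163)
−g: flip: (1643,-1035,163)→(163,1035,1643)
−g: translate: b→57 (≡1035 mod 326), so (163,1035,1643)→(163,57,5)
−g: flip: (163,57,5)→(5,-57,163)
−g: translate: b→3 (≡-57 mod 10), so (5,-57,163)→(5,3,1)
−g: flip: (5,3,1)→(1,-3,5)
−g: translate: b→1 (≡-3 mod 2), so (1,-3,5)→(1,1,3)
−g: reduced (well bottom): (1,1,3) with a≤c, −a<b≤a
flip sign back: reduced form of g is (-1,-1,-3)
reduced forms (-1, -1, -3) vs (-1, -1, -3) ⇒ equivalent

yes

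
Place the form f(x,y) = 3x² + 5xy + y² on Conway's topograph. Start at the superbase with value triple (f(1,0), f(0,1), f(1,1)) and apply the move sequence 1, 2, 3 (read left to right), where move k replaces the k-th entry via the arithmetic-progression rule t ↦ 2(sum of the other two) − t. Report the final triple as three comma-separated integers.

start (3,1,9) = (f(1,0),f(0,1),f(1,1))
replace slot 1: 2·(1+9) − 3 = 17 → (17,1,9)
replace slot 2: 2·(17+9) − 1 = 51 → (17,51,9)
replace slot 3: 2·(17+51) − 9 = 127 → (17,51,127)

17,51,127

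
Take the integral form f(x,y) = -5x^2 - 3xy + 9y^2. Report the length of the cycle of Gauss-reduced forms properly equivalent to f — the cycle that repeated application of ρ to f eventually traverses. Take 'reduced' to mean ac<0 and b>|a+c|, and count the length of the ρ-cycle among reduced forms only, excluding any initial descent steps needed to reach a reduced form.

D = 189, ⌊√D⌋ = 13
descent: ρ → (9,3,-5)
descent: ρ → (-5,7,7)  [lands on river]
river: ρ → (7,7,-5)
river: ρ → (-5,13,1)
river: ρ → (1,13,-5)
ρ-cycle length = 4 (tail of 2 descent steps not counted)

4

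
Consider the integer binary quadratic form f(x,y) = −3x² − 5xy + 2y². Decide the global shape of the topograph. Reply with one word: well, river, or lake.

D = b²−4ac = (-5)² − 4·(-3)·2 = 49
D = 7² is a perfect square ⇒ form factors over ℤ ⇒ lakes

lake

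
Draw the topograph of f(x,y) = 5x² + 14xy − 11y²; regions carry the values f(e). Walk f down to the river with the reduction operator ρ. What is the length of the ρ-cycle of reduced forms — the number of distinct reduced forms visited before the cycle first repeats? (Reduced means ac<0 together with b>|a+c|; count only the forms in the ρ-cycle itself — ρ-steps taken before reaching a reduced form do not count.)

D = 416, ⌊√D⌋ = 20
river: ρ → (-11,8,8)
river: ρ → (8,8,-11)
river: ρ → (-11,14,5)
river: ρ → (5,16,-8)
river: ρ → (-8,16,5)
river: ρ → (5,14,-11)
ρ-cycle length = 6 (tail of 0 descent steps not counted)

6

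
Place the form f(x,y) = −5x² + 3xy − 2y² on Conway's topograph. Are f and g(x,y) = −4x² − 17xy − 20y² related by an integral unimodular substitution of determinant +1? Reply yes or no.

D₁ = -31, D₂ = -31
f is negative-definite; reduce −f:
−f: flip: (5,-3,2)→(2,3,5)
−f: translate: b→-1 (≡3 mod 4), so (2,3,5)→(2,-1,4)
−f: reduced (well bottom): (2,-1,4) with a≤c, −a<b≤a
flip sign back: reduced form of f is (-2,1,-4)
g is negative-definite; reduce −g:
−g: translate: b→1 (≡17 mod 8), so (4,17,20)→(4,1,2)
−g: flip: (4,1,2)→(2,-1,4)
−g: reduced (well bottom): (2,-1,4) with a≤c, −a<b≤a
flip sign back: reduced form of g is (-2,1,-4)
reduced forms (-2, 1, -4) vs (-2, 1, -4) ⇒ equivalent

yes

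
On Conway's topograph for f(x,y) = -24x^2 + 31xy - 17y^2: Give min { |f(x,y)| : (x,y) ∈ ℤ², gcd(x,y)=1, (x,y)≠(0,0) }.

translate: b→17 (≡-31 mod 48), so (24,-31,17)→(24,17,10)
flip: (24,17,10)→(10,-17,24)
translate: b→3 (≡-17 mod 20), so (10,-17,24)→(10,3,17)
reduced (well bottom): (10,3,17) with a≤c, −a<b≤a
well minimum |f| = |-10| = 10 (negative-definite)

10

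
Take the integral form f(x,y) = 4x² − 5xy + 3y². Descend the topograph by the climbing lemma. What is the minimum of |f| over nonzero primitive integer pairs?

translate: b→3 (≡-5 mod 8), so (4,-5,3)→(4,3,2)
flip: (4,3,2)→(2,-3,4)
translate: b→1 (≡-3 mod 4), so (2,-3,4)→(2,1,3)
reduced (well bottom): (2,1,3) with a≤c, −a<b≤a
well minimum = a = 2

2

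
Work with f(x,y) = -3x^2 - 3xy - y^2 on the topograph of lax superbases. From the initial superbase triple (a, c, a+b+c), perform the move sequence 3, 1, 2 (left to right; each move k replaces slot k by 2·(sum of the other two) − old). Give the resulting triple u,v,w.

start (-3,-1,-7) = (f(1,0),f(0,1),f(1,1))
replace slot 3: 2·((-3)+(-1)) − (-7) = -1 → (-3,-1,-1)
replace slot 1: 2·((-1)+(-1)) − (-3) = -1 → (-1,-1,-1)
replace slot 2: 2·((-1)+(-1)) − (-1) = -3 → (-1,-3,-1)

-1,-3,-1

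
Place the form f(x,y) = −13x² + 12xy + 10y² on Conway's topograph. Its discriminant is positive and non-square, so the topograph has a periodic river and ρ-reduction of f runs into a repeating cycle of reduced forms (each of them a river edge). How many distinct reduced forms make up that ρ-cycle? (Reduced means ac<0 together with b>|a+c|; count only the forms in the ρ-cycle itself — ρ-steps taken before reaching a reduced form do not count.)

D = 664, ⌊√D⌋ = 25
river: ρ → (10,8,-15)
river: ρ → (-15,22,3)
river: ρ → (3,20,-22)
river: ρ → (-22,24,1)
river: ρ → (1,24,-22)
river: ρ → (-22,20,3)
river: ρ → (3,22,-15)
river: ρ → (-15,8,10)
river: ρ → (10,12,-13)
river: ρ → (-13,14,9)
river: ρ → (9,22,-5)
river: ρ → (-5,18,17)
river: ρ → (17,16,-6)
river: ρ → (-6,20,11)
river: ρ → (11,24,-2)
river: ρ → (-2,24,11)
river: ρ → (11,20,-6)
river: ρ → (-6,16,17)
river: ρ → (17,18,-5)
river: ρ → (-5,22,9)
river: ρ → (9,14,-13)
river: ρ → (-13,12,10)
ρ-cycle length = 22 (tail of 0 descent steps not counted)

22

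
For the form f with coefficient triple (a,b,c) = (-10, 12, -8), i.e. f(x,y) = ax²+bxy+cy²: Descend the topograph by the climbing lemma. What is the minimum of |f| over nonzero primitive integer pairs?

translate: b→8 (≡-12 mod 20), so (10,-12,8)→(10,8,6)
flip: (10,8,6)→(6,-8,10)
translate: b→4 (≡-8 mod 12), so (6,-8,10)→(6,4,8)
reduced (well bottom): (6,4,8) with a≤c, −a<b≤a
well minimum |f| = |-6| = 6 (negative-definite)

6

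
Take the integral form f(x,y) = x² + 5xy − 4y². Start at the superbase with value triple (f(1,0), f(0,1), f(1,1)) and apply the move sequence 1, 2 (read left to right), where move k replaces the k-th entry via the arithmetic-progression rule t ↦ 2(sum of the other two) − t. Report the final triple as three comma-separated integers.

start (1,-4,2) = (f(1,0),f(0,1),f(1,1))
replace slot 1: 2·((-4)+2) − 1 = -5 → (-5,-4,2)
replace slot 2: 2·((-5)+2) − (-4) = -2 → (-5,-2,2)

-5,-2,2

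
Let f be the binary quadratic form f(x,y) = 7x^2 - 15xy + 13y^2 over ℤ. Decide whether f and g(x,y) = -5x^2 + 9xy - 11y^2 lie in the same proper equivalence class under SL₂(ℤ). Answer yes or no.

D₁ = -139, D₂ = -139
f: translate: b→-1 (≡-15 mod 14), so (7,-15,13)→(7,-1,5)
f: flip: (7,-1,5)→(5,1,7)
f: reduced (well bottom): (5,1,7) with a≤c, −a<b≤a
g is negative-definite; reduce −g:
−g: translate: b→1 (≡-9 mod 10), so (5,-9,11)→(5,1,7)
−g: reduced (well bottom): (5,1,7) with a≤c, −a<b≤a
flip sign back: reduced form of g is (-5,-1,-7)
reduced forms (5, 1, 7) vs (-5, -1, -7) ⇒ inequivalent

no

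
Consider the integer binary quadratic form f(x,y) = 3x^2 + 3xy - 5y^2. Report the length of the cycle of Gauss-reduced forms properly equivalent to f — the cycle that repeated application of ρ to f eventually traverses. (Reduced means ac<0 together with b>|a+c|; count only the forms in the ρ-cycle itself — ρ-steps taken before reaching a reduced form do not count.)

D = 69, ⌊√D⌋ = 8
river: ρ → (-5,7,1)
river: ρ → (1,7,-5)
river: ρ → (-5,3,3)
river: ρ → (3,3,-5)
ρ-cycle length = 4 (tail of 0 descent steps not counted)

4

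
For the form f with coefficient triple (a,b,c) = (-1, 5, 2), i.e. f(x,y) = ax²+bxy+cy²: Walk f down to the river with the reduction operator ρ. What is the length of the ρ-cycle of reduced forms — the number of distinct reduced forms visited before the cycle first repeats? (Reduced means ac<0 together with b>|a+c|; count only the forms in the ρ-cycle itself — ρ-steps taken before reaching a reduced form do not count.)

D = 33, ⌊√D⌋ = 5
river: ρ → (2,3,-3)
river: ρ → (-3,3,2)
river: ρ → (2,5,-1)
river: ρ → (-1,5,2)
ρ-cycle length = 4 (tail of 0 descent steps not counted)

4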